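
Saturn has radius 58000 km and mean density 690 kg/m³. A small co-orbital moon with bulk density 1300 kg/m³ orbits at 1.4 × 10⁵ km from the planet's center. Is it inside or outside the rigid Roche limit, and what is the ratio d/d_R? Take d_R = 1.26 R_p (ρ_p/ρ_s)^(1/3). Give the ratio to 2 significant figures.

outside; d/d_R ≈ 2.4

d_R = 1.26 × (58000 km) × (690/1300)^(1/3) = 59170 km
d/d_R = (1.4 × 10⁵) / (59170) = 2.4
Since d/d_R > 1, the body is outside the Roche limit.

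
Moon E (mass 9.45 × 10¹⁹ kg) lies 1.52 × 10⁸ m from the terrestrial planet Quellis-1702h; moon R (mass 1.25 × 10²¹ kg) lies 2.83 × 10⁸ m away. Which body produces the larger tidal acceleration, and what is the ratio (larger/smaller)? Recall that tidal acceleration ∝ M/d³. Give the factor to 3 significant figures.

Moon R, by a factor of ≈ 2.05

Tidal acceleration ∝ M/d³, so compare M/d³ for each.
Moon E: (9.45 × 10¹⁹) / (1.52 × 10⁸)³ = 2.691 × 10⁻⁵
Moon R: (1.25 × 10²¹) / (2.83 × 10⁸)³ = 5.515 × 10⁻⁵
Ratio (larger/smaller) = 2.05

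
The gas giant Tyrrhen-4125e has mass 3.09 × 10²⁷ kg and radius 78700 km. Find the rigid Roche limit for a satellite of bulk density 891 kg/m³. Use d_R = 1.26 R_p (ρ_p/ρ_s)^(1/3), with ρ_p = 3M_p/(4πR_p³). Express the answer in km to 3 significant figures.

1.18 × 10⁵ km

ρ_p = 3M_p/(4πR_p³) = 3 × (3.09 × 10²⁷) / (4π × (7.87 × 10⁷ m)³) = 1510 kg/m³
d_R = 1.26 × 78700 km × (1510/891)^(1/3)
    = 1.18 × 10⁵ km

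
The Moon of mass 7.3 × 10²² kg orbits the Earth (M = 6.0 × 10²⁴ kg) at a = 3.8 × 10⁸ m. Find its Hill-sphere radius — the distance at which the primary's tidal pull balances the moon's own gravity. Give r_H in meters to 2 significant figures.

6.1 × 10⁷ m

r_H ≈ a (m/3M)^(1/3)
    = (3.8 × 10⁸) × (7.3 × 10²² / (3 × 6.0 × 10²⁴))^(1/3)
    = 6.1 × 10⁷ m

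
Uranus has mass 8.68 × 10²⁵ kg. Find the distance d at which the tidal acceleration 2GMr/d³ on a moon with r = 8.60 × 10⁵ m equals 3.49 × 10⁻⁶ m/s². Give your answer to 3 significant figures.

1.42 × 10⁹ m

2GMr/d³ = a_tidal  ⇒  d = (2GMr / a_tidal)^(1/3)
d = (2 × 6.674×10⁻¹¹ × (8.68 × 10²⁵) × (8.60 × 10⁵) / (3.49 × 10⁻⁶))^(1/3)
  = 1.42 × 10⁹ m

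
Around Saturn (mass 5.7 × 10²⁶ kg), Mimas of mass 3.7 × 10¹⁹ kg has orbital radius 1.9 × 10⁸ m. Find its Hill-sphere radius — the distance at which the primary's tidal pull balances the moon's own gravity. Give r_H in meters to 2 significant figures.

5.3 × 10⁵ m

r_H ≈ a (m/3M)^(1/3)
    = (1.9 × 10⁸) × (3.7 × 10¹⁹ / (3 × 5.7 × 10²⁶))^(1/3)
    = 5.3 × 10⁵ m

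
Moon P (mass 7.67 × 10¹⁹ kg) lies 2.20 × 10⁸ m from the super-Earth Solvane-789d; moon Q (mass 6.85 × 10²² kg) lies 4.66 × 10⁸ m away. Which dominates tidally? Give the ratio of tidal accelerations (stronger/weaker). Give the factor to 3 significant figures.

Moon Q, by a factor of ≈ 94.0

The tide-raising term goes as M/d³ (the gradient of a 1/d² field).
Moon P: (7.67 × 10¹⁹) / (2.20 × 10⁸)³ = 7.203 × 10⁻⁶
Moon Q: (6.85 × 10²²) / (4.66 × 10⁸)³ = 6.769 × 10⁻⁴
Ratio (larger/smaller) = 94.0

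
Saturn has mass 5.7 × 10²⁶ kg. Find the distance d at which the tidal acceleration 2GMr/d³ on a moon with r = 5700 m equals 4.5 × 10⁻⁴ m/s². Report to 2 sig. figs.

9.9 × 10⁷ m

2GMr/d³ = a_tidal  ⇒  d = (2GMr / a_tidal)^(1/3)
d = (2 × 6.674×10⁻¹¹ × (5.7 × 10²⁶) × (5700) / (4.5 × 10⁻⁴))^(1/3)
  = 9.9 × 10⁷ m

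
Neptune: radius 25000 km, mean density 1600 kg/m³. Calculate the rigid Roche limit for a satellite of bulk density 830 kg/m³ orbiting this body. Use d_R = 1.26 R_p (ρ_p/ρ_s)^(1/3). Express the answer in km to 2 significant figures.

d_R = 1.26 × 25000 km × (1600/830)^(1/3)
    = 39000 km

39000 km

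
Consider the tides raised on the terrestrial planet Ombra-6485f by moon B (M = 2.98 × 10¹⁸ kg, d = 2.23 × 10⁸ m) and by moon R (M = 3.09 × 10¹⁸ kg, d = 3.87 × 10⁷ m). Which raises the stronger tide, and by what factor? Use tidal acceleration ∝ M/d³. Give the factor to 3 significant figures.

Tidal stretch scales as M/d³; compute that for each body.
Moon B: (2.98 × 10¹⁸) / (2.23 × 10⁸)³ = 2.687 × 10⁻⁷
Moon R: (3.09 × 10¹⁸) / (3.87 × 10⁷)³ = 5.331 × 10⁻⁵
Ratio (larger/smaller) = 198

Moon R, by a factor of ≈ 198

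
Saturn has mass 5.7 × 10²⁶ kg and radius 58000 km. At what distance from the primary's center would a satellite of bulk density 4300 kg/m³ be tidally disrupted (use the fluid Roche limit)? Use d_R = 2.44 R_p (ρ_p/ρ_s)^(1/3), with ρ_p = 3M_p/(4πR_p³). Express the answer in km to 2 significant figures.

77000 km

ρ_p = 3M_p/(4πR_p³) = 3 × (5.7 × 10²⁶) / (4π × (5.8 × 10⁷ m)³) = 700 kg/m³
d_R = 2.44 × 58000 km × (700/4300)^(1/3)
    = 77000 km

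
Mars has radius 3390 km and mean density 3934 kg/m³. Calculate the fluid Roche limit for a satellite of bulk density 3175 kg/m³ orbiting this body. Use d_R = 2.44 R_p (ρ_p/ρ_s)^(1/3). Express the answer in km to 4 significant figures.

8884 km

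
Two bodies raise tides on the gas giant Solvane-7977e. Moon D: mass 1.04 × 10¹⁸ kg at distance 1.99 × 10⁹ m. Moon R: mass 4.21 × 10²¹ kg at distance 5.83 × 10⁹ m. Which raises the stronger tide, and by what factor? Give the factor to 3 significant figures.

Moon R, by a factor of ≈ 161

Tidal stretch scales as M/d³; compute that for each body.
Moon D: (1.04 × 10¹⁸) / (1.99 × 10⁹)³ = 1.320 × 10⁻¹⁰
Moon R: (4.21 × 10²¹) / (5.83 × 10⁹)³ = 2.125 × 10⁻⁸
Ratio (larger/smaller) = 161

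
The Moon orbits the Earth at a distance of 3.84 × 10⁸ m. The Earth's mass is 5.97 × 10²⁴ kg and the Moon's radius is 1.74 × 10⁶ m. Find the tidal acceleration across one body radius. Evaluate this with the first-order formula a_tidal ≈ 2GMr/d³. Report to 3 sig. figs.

Δg = 2GMr/d³
   = 2 × (6.674 × 10⁻¹¹) × (5.97 × 10²⁴) × (1.74 × 10⁶) / (3.84 × 10⁸)³
   = 2.45 × 10⁻⁵ m/s²

2.45 × 10⁻⁵ m/s²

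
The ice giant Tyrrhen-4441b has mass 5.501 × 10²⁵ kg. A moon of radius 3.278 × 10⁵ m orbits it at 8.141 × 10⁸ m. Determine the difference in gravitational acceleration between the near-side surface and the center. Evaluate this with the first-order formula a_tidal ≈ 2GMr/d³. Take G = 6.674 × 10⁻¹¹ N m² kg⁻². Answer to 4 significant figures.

4.461 × 10⁻⁶ m/s²

Δg = 2GMr/d³
   = 2 × (6.674 × 10⁻¹¹) × (5.501 × 10²⁵) × (3.278 × 10⁵) / (8.141 × 10⁸)³
   = 4.461 × 10⁻⁶ m/s²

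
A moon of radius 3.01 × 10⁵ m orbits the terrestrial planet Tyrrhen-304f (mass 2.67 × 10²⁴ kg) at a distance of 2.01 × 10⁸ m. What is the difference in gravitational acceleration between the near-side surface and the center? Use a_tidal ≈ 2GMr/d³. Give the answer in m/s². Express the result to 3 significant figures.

1.32 × 10⁻⁵ m/s²

Δa = 2GMr/d³
   = 2 × (6.674 × 10⁻¹¹) × (2.67 × 10²⁴) × (3.01 × 10⁵) / (2.01 × 10⁸)³
   = 1.32 × 10⁻⁵ m/s²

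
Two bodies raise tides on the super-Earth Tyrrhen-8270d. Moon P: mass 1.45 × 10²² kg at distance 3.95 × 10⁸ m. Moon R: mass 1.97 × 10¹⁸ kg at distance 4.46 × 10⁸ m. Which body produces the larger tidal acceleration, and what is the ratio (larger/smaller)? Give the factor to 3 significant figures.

Moon P, by a factor of ≈ 10600

Compare M/d³ for the two perturbers:
Moon P: (1.45 × 10²²) / (3.95 × 10⁸)³ = 2.353 × 10⁻⁴
Moon R: (1.97 × 10¹⁸) / (4.46 × 10⁸)³ = 2.221 × 10⁻⁸
Ratio (larger/smaller) = 10600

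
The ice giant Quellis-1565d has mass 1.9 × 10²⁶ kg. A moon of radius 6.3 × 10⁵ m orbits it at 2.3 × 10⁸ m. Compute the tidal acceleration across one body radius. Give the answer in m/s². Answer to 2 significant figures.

Δa = 2GMr/d³
   = 2 × (6.674 × 10⁻¹¹) × (1.9 × 10²⁶) × (6.3 × 10⁵) / (2.3 × 10⁸)³
   = 1.3 × 10⁻³ m/s²

1.3 × 10⁻³ m/s²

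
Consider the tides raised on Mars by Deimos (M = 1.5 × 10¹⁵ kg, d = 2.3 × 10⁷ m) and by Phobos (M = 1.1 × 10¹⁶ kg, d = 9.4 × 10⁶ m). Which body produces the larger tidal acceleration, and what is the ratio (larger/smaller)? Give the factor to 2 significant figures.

Phobos, by a factor of ≈ 110

The tide-raising term goes as M/d³ (the gradient of a 1/d² field).
Deimos: (1.5 × 10¹⁵) / (2.3 × 10⁷)³ = 1.233 × 10⁻⁷
Phobos: (1.1 × 10¹⁶) / (9.4 × 10⁶)³ = 1.324 × 10⁻⁵
Ratio (larger/smaller) = 110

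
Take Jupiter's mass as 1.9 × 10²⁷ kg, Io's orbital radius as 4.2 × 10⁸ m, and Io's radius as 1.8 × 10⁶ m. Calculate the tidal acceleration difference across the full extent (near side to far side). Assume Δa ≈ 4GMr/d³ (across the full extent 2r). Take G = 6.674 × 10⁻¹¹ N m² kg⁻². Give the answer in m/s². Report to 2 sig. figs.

Differencing GM/(d−r)² and GM/(d+r)² to first order in r/d gives 4GMr/d³.
a_tidal = 4GMr/d³
        = 4 × (6.674 × 10⁻¹¹) × (1.9 × 10²⁷) × (1.8 × 10⁶) / (4.2 × 10⁸)³
        = 1.2 × 10⁻² m/s²

1.2 × 10⁻² m/s²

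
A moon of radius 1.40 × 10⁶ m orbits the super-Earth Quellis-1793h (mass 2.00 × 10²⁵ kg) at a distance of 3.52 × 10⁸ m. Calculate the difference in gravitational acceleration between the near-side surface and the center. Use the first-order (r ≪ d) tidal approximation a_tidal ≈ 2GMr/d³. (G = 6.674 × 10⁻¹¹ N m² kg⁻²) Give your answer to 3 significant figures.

a_tidal = 2GMr/d³
        = 2 × (6.674 × 10⁻¹¹) × (2.00 × 10²⁵) × (1.40 × 10⁶) / (3.52 × 10⁸)³
        = 8.57 × 10⁻⁵ m/s²

8.57 × 10⁻⁵ m/s²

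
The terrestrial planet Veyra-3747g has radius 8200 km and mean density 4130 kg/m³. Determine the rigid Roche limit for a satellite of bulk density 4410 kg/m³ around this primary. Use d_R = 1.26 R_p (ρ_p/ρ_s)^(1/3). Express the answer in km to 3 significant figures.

10100 km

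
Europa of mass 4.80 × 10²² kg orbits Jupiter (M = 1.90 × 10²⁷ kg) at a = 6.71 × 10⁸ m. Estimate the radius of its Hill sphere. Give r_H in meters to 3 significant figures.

r_H ≈ a (m/3M)^(1/3)
    = (6.71 × 10⁸) × (4.80 × 10²² / (3 × 1.90 × 10²⁷))^(1/3)
    = 1.37 × 10⁷ m

1.37 × 10⁷ m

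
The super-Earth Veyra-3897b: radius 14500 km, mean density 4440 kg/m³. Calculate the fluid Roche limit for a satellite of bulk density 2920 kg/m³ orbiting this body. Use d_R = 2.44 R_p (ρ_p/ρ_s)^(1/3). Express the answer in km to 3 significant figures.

d_R = 2.44 × 14500 km × (4440/2920)^(1/3)
    = 40700 km

40700 km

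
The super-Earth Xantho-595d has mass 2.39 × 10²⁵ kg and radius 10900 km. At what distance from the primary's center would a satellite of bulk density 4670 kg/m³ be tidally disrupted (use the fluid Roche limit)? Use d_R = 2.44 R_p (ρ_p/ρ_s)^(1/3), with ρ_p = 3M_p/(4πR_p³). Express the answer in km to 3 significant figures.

26100 km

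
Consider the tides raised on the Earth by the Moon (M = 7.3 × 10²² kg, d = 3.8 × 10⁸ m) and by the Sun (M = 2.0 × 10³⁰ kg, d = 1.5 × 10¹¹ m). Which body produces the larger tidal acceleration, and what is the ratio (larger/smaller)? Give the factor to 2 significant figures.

Compare M/d³ for the two perturbers:
The Moon: (7.3 × 10²²) / (3.8 × 10⁸)³ = 1.330 × 10⁻³
The Sun: (2.0 × 10³⁰) / (1.5 × 10¹¹)³ = 5.926 × 10⁻⁴
Ratio (larger/smaller) = 2.2

The Moon, by a factor of ≈ 2.2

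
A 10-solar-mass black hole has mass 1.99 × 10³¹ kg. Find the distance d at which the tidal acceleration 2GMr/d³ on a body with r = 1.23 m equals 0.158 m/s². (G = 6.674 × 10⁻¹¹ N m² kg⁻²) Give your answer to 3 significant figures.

2GMr/d³ = a_tidal  ⇒  d = (2GMr / a_tidal)^(1/3)
d = (2 × 6.674×10⁻¹¹ × (1.99 × 10³¹) × (1.23) / (0.158))^(1/3)
  = 2.74 × 10⁷ m

2.74 × 10⁷ m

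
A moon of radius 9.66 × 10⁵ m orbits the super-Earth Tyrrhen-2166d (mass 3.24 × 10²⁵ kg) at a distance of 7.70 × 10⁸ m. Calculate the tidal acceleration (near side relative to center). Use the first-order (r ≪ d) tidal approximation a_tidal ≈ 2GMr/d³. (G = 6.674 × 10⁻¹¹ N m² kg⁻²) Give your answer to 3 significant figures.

Differencing GM/(d−r)² and GM/d² to first order in r/d gives 2GMr/d³.
Δa = 2GMr/d³
   = 2 × (6.674 × 10⁻¹¹) × (3.24 × 10²⁵) × (9.66 × 10⁵) / (7.70 × 10⁸)³
   = 9.15 × 10⁻⁶ m/s²

9.15 × 10⁻⁶ m/s²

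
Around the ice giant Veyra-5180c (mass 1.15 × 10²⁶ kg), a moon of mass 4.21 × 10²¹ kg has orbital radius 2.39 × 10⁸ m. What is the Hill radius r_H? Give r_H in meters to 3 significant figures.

5.50 × 10⁶ m

r_H ≈ a (m/3M)^(1/3)
    = (2.39 × 10⁸) × (4.21 × 10²¹ / (3 × 1.15 × 10²⁶))^(1/3)
    = 5.50 × 10⁶ m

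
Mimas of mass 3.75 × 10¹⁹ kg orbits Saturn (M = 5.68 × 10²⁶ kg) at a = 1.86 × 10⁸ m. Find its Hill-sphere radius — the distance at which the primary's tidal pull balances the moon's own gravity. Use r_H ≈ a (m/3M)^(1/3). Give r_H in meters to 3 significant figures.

5.21 × 10⁵ m

r_H ≈ a (m/3M)^(1/3)
    = (1.86 × 10⁸) × (3.75 × 10¹⁹ / (3 × 5.68 × 10²⁶))^(1/3)
    = 5.21 × 10⁵ m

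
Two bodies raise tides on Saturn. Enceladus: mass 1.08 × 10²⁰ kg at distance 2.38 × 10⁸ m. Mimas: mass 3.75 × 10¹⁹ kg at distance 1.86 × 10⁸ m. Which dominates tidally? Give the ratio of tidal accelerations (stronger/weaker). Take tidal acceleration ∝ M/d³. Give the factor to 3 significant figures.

Tidal acceleration ∝ M/d³, so compare M/d³ for each.
Enceladus: (1.08 × 10²⁰) / (2.38 × 10⁸)³ = 8.011 × 10⁻⁶
Mimas: (3.75 × 10¹⁹) / (1.86 × 10⁸)³ = 5.828 × 10⁻⁶
Ratio (larger/smaller) = 1.37

Enceladus, by a factor of ≈ 1.37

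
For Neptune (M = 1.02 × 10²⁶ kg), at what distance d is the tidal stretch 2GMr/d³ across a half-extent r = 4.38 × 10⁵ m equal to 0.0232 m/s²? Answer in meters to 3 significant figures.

6.36 × 10⁷ m

2GMr/d³ = a_tidal  ⇒  d = (2GMr / a_tidal)^(1/3)
d = (2 × 6.674×10⁻¹¹ × (1.02 × 10²⁶) × (4.38 × 10⁵) / (0.0232))^(1/3)
  = 6.36 × 10⁷ m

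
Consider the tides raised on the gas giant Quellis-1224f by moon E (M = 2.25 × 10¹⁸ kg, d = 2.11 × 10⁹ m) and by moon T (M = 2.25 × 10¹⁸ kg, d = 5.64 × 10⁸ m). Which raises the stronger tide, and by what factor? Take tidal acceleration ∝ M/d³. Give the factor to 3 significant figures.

Compare M/d³ for the two perturbers:
Moon E: (2.25 × 10¹⁸) / (2.11 × 10⁹)³ = 2.395 × 10⁻¹⁰
Moon T: (2.25 × 10¹⁸) / (5.64 × 10⁸)³ = 1.254 × 10⁻⁸
Ratio (larger/smaller) = 52.4

Moon T, by a factor of ≈ 52.4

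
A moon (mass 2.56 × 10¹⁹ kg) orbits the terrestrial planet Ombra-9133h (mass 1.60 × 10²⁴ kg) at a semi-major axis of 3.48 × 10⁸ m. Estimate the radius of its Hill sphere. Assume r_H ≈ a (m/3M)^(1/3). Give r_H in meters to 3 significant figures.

6.08 × 10⁶ m

r_H ≈ a (m/3M)^(1/3)
    = (3.48 × 10⁸) × (2.56 × 10¹⁹ / (3 × 1.60 × 10²⁴))^(1/3)
    = 6.08 × 10⁶ m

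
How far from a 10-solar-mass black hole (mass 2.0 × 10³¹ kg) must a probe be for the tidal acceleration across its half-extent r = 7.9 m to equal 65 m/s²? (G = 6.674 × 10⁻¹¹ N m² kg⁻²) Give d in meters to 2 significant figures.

2GMr/d³ = a_tidal  ⇒  d = (2GMr / a_tidal)^(1/3)
d = (2 × 6.674×10⁻¹¹ × (2.0 × 10³¹) × (7.9) / (65))^(1/3)
  = 6.9 × 10⁶ m

6.9 × 10⁶ m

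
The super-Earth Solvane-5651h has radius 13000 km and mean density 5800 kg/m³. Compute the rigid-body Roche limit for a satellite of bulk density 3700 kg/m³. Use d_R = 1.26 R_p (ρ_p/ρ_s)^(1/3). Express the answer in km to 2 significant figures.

19000 km

d_R = 1.26 × 13000 km × (5800/3700)^(1/3)
    = 19000 km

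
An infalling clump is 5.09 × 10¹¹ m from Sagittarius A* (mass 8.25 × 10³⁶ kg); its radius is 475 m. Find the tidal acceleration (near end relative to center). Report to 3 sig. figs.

3.97 × 10⁻⁶ m/s²

Δa = 2GMr/d³
   = 2 × (6.674 × 10⁻¹¹) × (8.25 × 10³⁶) × (475) / (5.09 × 10¹¹)³
   = 3.97 × 10⁻⁶ m/s²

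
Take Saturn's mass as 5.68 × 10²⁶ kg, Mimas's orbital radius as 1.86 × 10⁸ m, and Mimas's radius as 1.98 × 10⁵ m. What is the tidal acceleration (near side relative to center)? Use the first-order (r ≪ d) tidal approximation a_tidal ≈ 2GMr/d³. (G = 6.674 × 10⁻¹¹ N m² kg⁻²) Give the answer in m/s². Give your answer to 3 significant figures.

2.33 × 10⁻³ m/s²

The tidal stretch is the gradient of GM/d² times the body's extent r, hence the 1/d³ dependence.
Δa = 2GMr/d³
   = 2 × (6.674 × 10⁻¹¹) × (5.68 × 10²⁶) × (1.98 × 10⁵) / (1.86 × 10⁸)³
   = 2.33 × 10⁻³ m/s²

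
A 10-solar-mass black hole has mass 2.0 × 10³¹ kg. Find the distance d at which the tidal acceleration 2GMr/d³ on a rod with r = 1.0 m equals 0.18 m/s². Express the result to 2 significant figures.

2.5 × 10⁷ m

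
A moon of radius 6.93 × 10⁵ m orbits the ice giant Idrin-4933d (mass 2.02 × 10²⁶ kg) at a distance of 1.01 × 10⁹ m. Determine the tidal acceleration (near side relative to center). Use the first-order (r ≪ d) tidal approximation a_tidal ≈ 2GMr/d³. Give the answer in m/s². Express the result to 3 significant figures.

The tidal stretch is the gradient of GM/d² times the body's extent r, hence the 1/d³ dependence.
Δg = 2GMr/d³
   = 2 × (6.674 × 10⁻¹¹) × (2.02 × 10²⁶) × (6.93 × 10⁵) / (1.01 × 10⁹)³
   = 1.81 × 10⁻⁵ m/s²

1.81 × 10⁻⁵ m/s²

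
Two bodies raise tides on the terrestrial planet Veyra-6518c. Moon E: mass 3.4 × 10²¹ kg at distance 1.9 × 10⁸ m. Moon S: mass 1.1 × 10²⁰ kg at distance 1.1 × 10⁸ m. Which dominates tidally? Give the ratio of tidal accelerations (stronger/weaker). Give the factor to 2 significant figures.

Moon E, by a factor of ≈ 6.0

Tidal acceleration ∝ M/d³, so compare M/d³ for each.
Moon E: (3.4 × 10²¹) / (1.9 × 10⁸)³ = 4.957 × 10⁻⁴
Moon S: (1.1 × 10²⁰) / (1.1 × 10⁸)³ = 8.264 × 10⁻⁵
Ratio (larger/smaller) = 6.0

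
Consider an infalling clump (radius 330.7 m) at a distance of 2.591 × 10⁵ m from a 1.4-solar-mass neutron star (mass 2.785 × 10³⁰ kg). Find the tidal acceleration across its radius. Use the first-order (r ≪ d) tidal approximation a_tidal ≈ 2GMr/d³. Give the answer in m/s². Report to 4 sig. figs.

Δa = 2GMr/d³
   = 2 × (6.674 × 10⁻¹¹) × (2.785 × 10³⁰) × (330.7) / (2.591 × 10⁵)³
   = 7.068 × 10⁶ m/s²

7.068 × 10⁶ m/s²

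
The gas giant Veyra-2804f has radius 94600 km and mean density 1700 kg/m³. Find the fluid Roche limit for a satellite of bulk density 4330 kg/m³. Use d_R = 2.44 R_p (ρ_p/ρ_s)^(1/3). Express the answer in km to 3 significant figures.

1.69 × 10⁵ km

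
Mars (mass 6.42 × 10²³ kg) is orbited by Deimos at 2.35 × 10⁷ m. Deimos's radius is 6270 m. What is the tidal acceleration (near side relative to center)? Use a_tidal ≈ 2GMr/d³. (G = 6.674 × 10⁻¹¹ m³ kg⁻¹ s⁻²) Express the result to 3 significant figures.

a_tidal = 2GMr/d³
        = 2 × (6.674 × 10⁻¹¹) × (6.42 × 10²³) × (6270) / (2.35 × 10⁷)³
        = 4.14 × 10⁻⁵ m/s²

4.14 × 10⁻⁵ m/s²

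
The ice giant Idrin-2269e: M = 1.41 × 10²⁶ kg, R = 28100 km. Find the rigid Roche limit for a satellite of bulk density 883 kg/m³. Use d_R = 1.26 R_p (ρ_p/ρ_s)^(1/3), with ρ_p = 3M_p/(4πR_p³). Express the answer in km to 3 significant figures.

ρ_p = 3M_p/(4πR_p³) = 3 × (1.41 × 10²⁶) / (4π × (2.81 × 10⁷ m)³) = 1520 kg/m³
d_R = 1.26 × 28100 km × (1520/883)^(1/3)
    = 42400 km

42400 km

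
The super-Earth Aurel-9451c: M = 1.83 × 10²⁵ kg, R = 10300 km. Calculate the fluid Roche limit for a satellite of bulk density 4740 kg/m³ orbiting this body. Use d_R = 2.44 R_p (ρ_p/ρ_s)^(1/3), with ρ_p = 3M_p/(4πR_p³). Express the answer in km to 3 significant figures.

23700 km

ρ_p = 3M_p/(4πR_p³) = 3 × (1.83 × 10²⁵) / (4π × (1.03 × 10⁷ m)³) = 4000 kg/m³
d_R = 2.44 × 10300 km × (4000/4740)^(1/3)
    = 23700 km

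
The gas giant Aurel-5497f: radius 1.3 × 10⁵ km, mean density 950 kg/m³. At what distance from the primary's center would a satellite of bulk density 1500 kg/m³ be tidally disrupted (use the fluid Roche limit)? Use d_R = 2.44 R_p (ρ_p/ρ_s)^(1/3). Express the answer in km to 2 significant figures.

2.7 × 10⁵ km

d_R = 2.44 × 1.3 × 10⁵ km × (950/1500)^(1/3)
    = 2.7 × 10⁵ km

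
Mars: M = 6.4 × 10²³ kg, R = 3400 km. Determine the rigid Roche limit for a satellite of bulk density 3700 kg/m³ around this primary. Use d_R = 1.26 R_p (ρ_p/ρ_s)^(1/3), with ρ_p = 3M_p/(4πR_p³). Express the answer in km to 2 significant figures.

4400 km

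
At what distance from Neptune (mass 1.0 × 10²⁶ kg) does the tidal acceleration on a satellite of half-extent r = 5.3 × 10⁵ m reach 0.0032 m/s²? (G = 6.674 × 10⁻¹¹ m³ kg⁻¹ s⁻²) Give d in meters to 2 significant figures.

2GMr/d³ = a_tidal  ⇒  d = (2GMr / a_tidal)^(1/3)
d = (2 × 6.674×10⁻¹¹ × (1.0 × 10²⁶) × (5.3 × 10⁵) / (0.0032))^(1/3)
  = 1.3 × 10⁸ m

1.3 × 10⁸ m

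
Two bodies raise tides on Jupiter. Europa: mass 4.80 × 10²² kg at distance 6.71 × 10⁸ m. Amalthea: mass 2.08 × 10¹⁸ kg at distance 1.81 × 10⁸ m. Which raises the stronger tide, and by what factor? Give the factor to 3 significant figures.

Europa, by a factor of ≈ 453

The tide-raising term goes as M/d³ (the gradient of a 1/d² field).
Europa: (4.80 × 10²²) / (6.71 × 10⁸)³ = 1.589 × 10⁻⁴
Amalthea: (2.08 × 10¹⁸) / (1.81 × 10⁸)³ = 3.508 × 10⁻⁷
Ratio (larger/smaller) = 453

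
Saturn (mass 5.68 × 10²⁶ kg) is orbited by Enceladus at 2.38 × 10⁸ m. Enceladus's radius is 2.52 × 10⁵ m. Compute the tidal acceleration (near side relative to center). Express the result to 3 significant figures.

1.42 × 10⁻³ m/s²

Δg = 2GMr/d³
   = 2 × (6.674 × 10⁻¹¹) × (5.68 × 10²⁶) × (2.52 × 10⁵) / (2.38 × 10⁸)³
   = 1.42 × 10⁻³ m/s²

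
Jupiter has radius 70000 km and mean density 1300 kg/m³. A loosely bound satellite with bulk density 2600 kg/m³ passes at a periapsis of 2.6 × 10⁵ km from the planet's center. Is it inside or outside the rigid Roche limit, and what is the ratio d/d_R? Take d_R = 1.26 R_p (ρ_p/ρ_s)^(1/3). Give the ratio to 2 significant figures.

outside; d/d_R ≈ 3.7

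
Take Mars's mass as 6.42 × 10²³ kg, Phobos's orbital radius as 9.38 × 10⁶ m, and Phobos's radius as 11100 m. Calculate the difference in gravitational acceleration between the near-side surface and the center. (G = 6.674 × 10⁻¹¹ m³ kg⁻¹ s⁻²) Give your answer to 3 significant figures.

1.15 × 10⁻³ m/s²

Differencing GM/(d−r)² and GM/d² to first order in r/d gives 2GMr/d³.
Δg = 2GMr/d³
   = 2 × (6.674 × 10⁻¹¹) × (6.42 × 10²³) × (11100) / (9.38 × 10⁶)³
   = 1.15 × 10⁻³ m/s²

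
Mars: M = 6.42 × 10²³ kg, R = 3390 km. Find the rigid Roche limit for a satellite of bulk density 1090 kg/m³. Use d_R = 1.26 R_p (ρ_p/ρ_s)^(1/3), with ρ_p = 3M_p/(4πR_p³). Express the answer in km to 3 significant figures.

ρ_p = 3M_p/(4πR_p³) = 3 × (6.42 × 10²³) / (4π × (3.39 × 10⁶ m)³) = 3930 kg/m³
d_R = 1.26 × 3390 km × (3930/1090)^(1/3)
    = 6550 km

6550 km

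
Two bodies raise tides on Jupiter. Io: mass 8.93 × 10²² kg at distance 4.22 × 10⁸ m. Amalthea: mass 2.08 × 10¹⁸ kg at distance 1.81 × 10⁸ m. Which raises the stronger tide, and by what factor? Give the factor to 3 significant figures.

Io, by a factor of ≈ 3390

Compare M/d³ for the two perturbers:
Io: (8.93 × 10²²) / (4.22 × 10⁸)³ = 1.188 × 10⁻³
Amalthea: (2.08 × 10¹⁸) / (1.81 × 10⁸)³ = 3.508 × 10⁻⁷
Ratio (larger/smaller) = 3390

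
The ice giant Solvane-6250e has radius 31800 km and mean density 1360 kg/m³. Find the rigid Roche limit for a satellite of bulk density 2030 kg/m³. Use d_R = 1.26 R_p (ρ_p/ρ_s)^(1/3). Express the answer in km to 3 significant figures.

d_R = 1.26 × 31800 km × (1360/2030)^(1/3)
    = 35100 km

35100 km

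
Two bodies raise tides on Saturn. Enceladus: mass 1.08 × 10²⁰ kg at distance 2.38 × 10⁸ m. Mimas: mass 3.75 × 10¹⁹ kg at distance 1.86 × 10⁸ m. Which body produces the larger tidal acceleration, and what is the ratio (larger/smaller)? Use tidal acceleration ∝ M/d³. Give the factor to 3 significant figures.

Enceladus, by a factor of ≈ 1.37

Compare M/d³ for the two perturbers:
Enceladus: (1.08 × 10²⁰) / (2.38 × 10⁸)³ = 8.011 × 10⁻⁶
Mimas: (3.75 × 10¹⁹) / (1.86 × 10⁸)³ = 5.828 × 10⁻⁶
Ratio (larger/smaller) = 1.37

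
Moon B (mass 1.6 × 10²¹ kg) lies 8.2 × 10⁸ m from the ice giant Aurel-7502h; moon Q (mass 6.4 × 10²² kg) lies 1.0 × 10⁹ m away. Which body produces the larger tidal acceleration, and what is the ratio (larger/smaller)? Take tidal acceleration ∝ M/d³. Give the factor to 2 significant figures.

Moon Q, by a factor of ≈ 22

The tide-raising term goes as M/d³ (the gradient of a 1/d² field).
Moon B: (1.6 × 10²¹) / (8.2 × 10⁸)³ = 2.902 × 10⁻⁶
Moon Q: (6.4 × 10²²) / (1.0 × 10⁹)³ = 6.400 × 10⁻⁵
Ratio (larger/smaller) = 22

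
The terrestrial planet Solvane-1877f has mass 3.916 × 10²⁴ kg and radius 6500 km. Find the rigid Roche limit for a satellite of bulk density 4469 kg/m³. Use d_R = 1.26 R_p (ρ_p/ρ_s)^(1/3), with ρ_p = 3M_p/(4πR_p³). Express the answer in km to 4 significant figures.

7480 km

ρ_p = 3M_p/(4πR_p³) = 3 × (3.916 × 10²⁴) / (4π × (6.500 × 10⁶ m)³) = 3404 kg/m³
d_R = 1.26 × 6500 km × (3404/4469)^(1/3)
    = 7480 km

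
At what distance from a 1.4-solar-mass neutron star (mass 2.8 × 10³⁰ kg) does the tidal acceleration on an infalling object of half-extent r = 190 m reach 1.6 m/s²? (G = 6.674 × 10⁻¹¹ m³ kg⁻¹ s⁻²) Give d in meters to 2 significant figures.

3.5 × 10⁷ m

2GMr/d³ = a_tidal  ⇒  d = (2GMr / a_tidal)^(1/3)
d = (2 × 6.674×10⁻¹¹ × (2.8 × 10³⁰) × (190) / (1.6))^(1/3)
  = 3.5 × 10⁷ m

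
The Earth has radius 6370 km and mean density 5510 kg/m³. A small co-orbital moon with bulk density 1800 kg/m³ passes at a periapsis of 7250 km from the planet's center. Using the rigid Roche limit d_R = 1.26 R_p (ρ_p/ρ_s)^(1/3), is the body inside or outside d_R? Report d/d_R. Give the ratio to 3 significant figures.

d_R = 1.26 × (6370 km) × (5510/1800)^(1/3) = 11650 km
d/d_R = (7250) / (11650) = 0.622
Since d/d_R < 1, the body is inside the Roche limit.

inside; d/d_R ≈ 0.622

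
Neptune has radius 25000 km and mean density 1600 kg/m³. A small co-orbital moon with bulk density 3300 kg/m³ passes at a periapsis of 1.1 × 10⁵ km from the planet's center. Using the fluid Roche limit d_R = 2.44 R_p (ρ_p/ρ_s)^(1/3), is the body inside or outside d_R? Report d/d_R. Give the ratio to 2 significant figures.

d_R = 2.44 × (25000 km) × (1600/3300)^(1/3) = 47920 km
d/d_R = (1.1 × 10⁵) / (47920) = 2.3
Since d/d_R > 1, the body is outside the Roche limit.

outside; d/d_R ≈ 2.3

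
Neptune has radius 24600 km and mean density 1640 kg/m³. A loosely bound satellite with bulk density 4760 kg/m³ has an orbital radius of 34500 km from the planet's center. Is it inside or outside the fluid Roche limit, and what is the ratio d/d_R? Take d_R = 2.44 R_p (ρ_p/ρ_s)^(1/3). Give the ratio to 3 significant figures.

d_R = 2.44 × (24600 km) × (1640/4760)^(1/3) = 42080 km
d/d_R = (34500) / (42080) = 0.820
Since d/d_R < 1, the body is inside the Roche limit.

inside; d/d_R ≈ 0.820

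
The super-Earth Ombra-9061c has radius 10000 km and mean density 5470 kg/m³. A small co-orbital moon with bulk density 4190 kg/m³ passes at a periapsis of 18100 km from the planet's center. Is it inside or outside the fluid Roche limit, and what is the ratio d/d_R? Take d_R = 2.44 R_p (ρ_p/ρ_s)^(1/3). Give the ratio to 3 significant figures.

inside; d/d_R ≈ 0.679

d_R = 2.44 × (10000 km) × (5470/4190)^(1/3) = 26670 km
d/d_R = (18100) / (26670) = 0.679
Since d/d_R < 1, the body is inside the Roche limit.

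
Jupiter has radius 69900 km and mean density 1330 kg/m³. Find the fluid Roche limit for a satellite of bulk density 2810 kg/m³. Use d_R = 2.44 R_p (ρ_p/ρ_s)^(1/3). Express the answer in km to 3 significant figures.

d_R = 2.44 × 69900 km × (1330/2810)^(1/3)
    = 1.33 × 10⁵ km

1.33 × 10⁵ km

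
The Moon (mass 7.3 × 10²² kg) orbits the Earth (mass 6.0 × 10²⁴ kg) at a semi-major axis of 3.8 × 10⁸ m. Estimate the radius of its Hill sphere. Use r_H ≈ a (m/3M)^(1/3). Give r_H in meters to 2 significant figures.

6.1 × 10⁷ m

r_H ≈ a (m/3M)^(1/3)
    = (3.8 × 10⁸) × (7.3 × 10²² / (3 × 6.0 × 10²⁴))^(1/3)
    = 6.1 × 10⁷ m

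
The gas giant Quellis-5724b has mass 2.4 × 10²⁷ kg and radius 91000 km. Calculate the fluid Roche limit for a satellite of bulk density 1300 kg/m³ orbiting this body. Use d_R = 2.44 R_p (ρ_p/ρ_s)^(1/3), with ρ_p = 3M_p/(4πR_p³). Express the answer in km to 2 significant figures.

1.9 × 10⁵ km

ρ_p = 3M_p/(4πR_p³) = 3 × (2.4 × 10²⁷) / (4π × (9.1 × 10⁷ m)³) = 760 kg/m³
d_R = 2.44 × 91000 km × (760/1300)^(1/3)
    = 1.9 × 10⁵ km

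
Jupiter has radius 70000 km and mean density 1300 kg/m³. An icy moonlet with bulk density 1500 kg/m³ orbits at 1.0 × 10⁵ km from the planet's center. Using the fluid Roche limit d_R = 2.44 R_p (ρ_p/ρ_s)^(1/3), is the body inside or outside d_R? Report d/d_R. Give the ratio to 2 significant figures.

inside; d/d_R ≈ 0.61

d_R = 2.44 × (70000 km) × (1300/1500)^(1/3) = 1.628 × 10⁵ km
d/d_R = (1.0 × 10⁵) / (1.628 × 10⁵) = 0.61
Since d/d_R < 1, the body is inside the Roche limit.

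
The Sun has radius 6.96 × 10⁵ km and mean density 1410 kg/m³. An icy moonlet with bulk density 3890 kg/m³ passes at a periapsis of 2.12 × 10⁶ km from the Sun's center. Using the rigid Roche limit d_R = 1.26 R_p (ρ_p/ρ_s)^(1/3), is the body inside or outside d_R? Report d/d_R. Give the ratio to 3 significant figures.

outside; d/d_R ≈ 3.39

d_R = 1.26 × (6.96 × 10⁵ km) × (1410/3890)^(1/3) = 6.253 × 10⁵ km
d/d_R = (2.12 × 10⁶) / (6.253 × 10⁵) = 3.39
Since d/d_R > 1, the body is outside the Roche limit.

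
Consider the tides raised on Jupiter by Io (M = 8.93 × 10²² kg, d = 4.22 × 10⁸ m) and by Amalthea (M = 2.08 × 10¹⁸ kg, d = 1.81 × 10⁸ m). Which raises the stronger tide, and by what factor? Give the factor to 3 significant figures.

Io, by a factor of ≈ 3390

The tide-raising term goes as M/d³ (the gradient of a 1/d² field).
Io: (8.93 × 10²²) / (4.22 × 10⁸)³ = 1.188 × 10⁻³
Amalthea: (2.08 × 10¹⁸) / (1.81 × 10⁸)³ = 3.508 × 10⁻⁷
Ratio (larger/smaller) = 3390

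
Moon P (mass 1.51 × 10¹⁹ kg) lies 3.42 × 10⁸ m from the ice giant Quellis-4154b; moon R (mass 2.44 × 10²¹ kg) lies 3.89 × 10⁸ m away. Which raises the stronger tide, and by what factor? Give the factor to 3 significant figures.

Compare M/d³ for the two perturbers:
Moon P: (1.51 × 10¹⁹) / (3.42 × 10⁸)³ = 3.775 × 10⁻⁷
Moon R: (2.44 × 10²¹) / (3.89 × 10⁸)³ = 4.145 × 10⁻⁵
Ratio (larger/smaller) = 110

Moon R, by a factor of ≈ 110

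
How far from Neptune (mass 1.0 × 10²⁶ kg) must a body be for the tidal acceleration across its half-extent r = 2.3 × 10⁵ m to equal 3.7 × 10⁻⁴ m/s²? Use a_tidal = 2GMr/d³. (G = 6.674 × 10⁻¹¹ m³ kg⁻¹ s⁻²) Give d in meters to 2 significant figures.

2.0 × 10⁸ m

2GMr/d³ = a_tidal  ⇒  d = (2GMr / a_tidal)^(1/3)
d = (2 × 6.674×10⁻¹¹ × (1.0 × 10²⁶) × (2.3 × 10⁵) / (3.7 × 10⁻⁴))^(1/3)
  = 2.0 × 10⁸ m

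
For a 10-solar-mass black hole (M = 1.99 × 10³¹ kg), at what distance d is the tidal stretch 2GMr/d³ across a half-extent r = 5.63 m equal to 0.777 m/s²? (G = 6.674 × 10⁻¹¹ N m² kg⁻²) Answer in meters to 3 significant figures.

2GMr/d³ = a_tidal  ⇒  d = (2GMr / a_tidal)^(1/3)
d = (2 × 6.674×10⁻¹¹ × (1.99 × 10³¹) × (5.63) / (0.777))^(1/3)
  = 2.68 × 10⁷ m

2.68 × 10⁷ m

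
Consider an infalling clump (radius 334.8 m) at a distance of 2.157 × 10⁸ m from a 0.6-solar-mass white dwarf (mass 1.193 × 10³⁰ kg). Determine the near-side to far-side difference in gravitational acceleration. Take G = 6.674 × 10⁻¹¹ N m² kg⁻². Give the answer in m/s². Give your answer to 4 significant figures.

1.062 × 10⁻² m/s²

Δa = 4GMr/d³
   = 4 × (6.674 × 10⁻¹¹) × (1.193 × 10³⁰) × (334.8) / (2.157 × 10⁸)³
   = 1.062 × 10⁻² m/s²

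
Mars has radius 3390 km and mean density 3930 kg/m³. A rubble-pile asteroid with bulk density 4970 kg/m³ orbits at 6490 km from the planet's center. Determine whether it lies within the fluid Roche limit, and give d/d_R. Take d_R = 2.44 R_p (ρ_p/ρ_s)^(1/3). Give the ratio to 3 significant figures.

d_R = 2.44 × (3390 km) × (3930/4970)^(1/3) = 7649 km
d/d_R = (6490) / (7649) = 0.848
Since d/d_R < 1, the body is inside the Roche limit.

inside; d/d_R ≈ 0.848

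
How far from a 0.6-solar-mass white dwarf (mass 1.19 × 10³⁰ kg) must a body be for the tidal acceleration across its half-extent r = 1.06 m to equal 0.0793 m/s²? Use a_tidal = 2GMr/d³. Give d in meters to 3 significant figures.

2GMr/d³ = a_tidal  ⇒  d = (2GMr / a_tidal)^(1/3)
d = (2 × 6.674×10⁻¹¹ × (1.19 × 10³⁰) × (1.06) / (0.0793))^(1/3)
  = 1.29 × 10⁷ m

1.29 × 10⁷ m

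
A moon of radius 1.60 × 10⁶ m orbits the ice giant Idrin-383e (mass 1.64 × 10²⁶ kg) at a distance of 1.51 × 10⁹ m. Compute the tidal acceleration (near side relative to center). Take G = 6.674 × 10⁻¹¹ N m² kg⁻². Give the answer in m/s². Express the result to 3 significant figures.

1.02 × 10⁻⁵ m/s²

Δa = 2GMr/d³
   = 2 × (6.674 × 10⁻¹¹) × (1.64 × 10²⁶) × (1.60 × 10⁶) / (1.51 × 10⁹)³
   = 1.02 × 10⁻⁵ m/s²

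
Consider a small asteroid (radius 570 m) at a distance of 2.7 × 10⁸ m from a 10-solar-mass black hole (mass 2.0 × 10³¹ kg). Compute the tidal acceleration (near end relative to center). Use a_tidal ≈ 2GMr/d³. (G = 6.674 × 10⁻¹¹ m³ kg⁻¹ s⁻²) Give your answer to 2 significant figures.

7.7 × 10⁻² m/s²

Since r ≪ d, expand the inverse-square field across one radius to get the leading 2GMr/d³ term.
Δg = 2GMr/d³
   = 2 × (6.674 × 10⁻¹¹) × (2.0 × 10³¹) × (570) / (2.7 × 10⁸)³
   = 7.7 × 10⁻² m/s²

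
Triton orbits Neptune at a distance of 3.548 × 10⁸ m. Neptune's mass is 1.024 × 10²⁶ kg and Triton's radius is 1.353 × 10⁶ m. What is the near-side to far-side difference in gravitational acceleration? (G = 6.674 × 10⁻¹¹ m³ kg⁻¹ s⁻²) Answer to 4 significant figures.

8.281 × 10⁻⁴ m/s²

Δg = 4GMr/d³
   = 4 × (6.674 × 10⁻¹¹) × (1.024 × 10²⁶) × (1.353 × 10⁶) / (3.548 × 10⁸)³
   = 8.281 × 10⁻⁴ m/s²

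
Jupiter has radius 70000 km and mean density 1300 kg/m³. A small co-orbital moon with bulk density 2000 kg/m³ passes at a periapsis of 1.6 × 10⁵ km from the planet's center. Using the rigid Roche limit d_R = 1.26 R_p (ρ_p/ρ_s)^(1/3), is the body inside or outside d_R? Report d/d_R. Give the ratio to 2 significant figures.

d_R = 1.26 × (70000 km) × (1300/2000)^(1/3) = 76400 km
d/d_R = (1.6 × 10⁵) / (76400) = 2.1
Since d/d_R > 1, the body is outside the Roche limit.

outside; d/d_R ≈ 2.1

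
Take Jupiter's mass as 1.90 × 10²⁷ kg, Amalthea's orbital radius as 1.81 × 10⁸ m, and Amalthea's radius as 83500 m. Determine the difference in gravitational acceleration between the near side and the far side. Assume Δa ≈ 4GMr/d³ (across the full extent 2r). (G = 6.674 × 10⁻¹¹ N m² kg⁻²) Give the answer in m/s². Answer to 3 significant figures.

Near-to-far spans 2r, so the tidal difference is twice the near-to-center value: 4GMr/d³.
a_tidal = 4GMr/d³
        = 4 × (6.674 × 10⁻¹¹) × (1.90 × 10²⁷) × (83500) / (1.81 × 10⁸)³
        = 7.14 × 10⁻³ m/s²

7.14 × 10⁻³ m/s²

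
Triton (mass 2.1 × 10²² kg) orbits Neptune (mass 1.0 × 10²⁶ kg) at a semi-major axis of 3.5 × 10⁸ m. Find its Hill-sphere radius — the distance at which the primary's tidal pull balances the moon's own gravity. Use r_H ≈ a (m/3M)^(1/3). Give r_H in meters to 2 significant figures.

1.4 × 10⁷ m

r_H ≈ a (m/3M)^(1/3)
    = (3.5 × 10⁸) × (2.1 × 10²² / (3 × 1.0 × 10²⁶))^(1/3)
    = 1.4 × 10⁷ m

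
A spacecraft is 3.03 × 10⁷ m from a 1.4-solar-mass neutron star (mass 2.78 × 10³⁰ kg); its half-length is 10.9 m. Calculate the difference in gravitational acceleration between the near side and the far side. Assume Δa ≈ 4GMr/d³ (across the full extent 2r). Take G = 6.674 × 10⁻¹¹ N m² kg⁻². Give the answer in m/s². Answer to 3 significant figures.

a_tidal = 4GMr/d³
        = 4 × (6.674 × 10⁻¹¹) × (2.78 × 10³⁰) × (10.9) / (3.03 × 10⁷)³
        = 2.91 × 10⁻¹ m/s²

2.91 × 10⁻¹ m/s²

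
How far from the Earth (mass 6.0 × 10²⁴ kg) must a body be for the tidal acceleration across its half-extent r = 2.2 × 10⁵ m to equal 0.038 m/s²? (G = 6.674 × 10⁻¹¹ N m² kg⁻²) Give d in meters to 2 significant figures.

2GMr/d³ = a_tidal  ⇒  d = (2GMr / a_tidal)^(1/3)
d = (2 × 6.674×10⁻¹¹ × (6.0 × 10²⁴) × (2.2 × 10⁵) / (0.038))^(1/3)
  = 1.7 × 10⁷ m

1.7 × 10⁷ m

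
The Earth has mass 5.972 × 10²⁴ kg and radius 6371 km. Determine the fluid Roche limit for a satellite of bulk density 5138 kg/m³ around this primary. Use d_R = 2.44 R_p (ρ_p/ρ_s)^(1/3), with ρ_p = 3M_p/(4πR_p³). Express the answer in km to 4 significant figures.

15910 km

ρ_p = 3M_p/(4πR_p³) = 3 × (5.972 × 10²⁴) / (4π × (6.371 × 10⁶ m)³) = 5513 kg/m³
d_R = 2.44 × 6371 km × (5513/5138)^(1/3)
    = 15910 km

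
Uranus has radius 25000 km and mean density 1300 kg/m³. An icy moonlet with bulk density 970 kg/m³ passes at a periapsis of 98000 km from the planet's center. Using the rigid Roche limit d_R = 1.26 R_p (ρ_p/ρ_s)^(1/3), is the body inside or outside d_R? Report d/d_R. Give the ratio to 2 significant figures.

d_R = 1.26 × (25000 km) × (1300/970)^(1/3) = 34730 km
d/d_R = (98000) / (34730) = 2.8
Since d/d_R > 1, the body is outside the Roche limit.

outside; d/d_R ≈ 2.8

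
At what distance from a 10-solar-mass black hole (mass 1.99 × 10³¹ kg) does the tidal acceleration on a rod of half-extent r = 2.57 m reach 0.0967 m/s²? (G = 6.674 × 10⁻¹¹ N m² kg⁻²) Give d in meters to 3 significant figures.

4.13 × 10⁷ m

2GMr/d³ = a_tidal  ⇒  d = (2GMr / a_tidal)^(1/3)
d = (2 × 6.674×10⁻¹¹ × (1.99 × 10³¹) × (2.57) / (0.0967))^(1/3)
  = 4.13 × 10⁷ m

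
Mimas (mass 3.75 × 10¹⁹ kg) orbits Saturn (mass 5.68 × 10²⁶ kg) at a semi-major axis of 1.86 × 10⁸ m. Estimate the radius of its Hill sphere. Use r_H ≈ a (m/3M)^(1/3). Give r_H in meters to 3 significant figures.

5.21 × 10⁵ m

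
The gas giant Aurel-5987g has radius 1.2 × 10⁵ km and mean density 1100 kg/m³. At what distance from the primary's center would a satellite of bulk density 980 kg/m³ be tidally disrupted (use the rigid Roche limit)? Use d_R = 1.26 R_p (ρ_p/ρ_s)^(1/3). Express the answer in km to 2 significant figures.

1.6 × 10⁵ km

d_R = 1.26 × 1.2 × 10⁵ km × (1100/980)^(1/3)
    = 1.6 × 10⁵ km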